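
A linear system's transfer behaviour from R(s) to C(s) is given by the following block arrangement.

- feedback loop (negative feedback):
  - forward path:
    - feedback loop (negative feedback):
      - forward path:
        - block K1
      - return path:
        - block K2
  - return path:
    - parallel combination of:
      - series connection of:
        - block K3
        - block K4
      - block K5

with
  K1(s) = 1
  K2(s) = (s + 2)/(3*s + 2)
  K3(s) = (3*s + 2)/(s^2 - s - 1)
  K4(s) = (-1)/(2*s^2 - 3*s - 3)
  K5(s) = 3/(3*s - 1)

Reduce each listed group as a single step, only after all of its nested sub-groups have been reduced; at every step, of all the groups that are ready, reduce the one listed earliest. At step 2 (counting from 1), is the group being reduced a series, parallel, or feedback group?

(1) collapse the loop (K1 forward, K2 return)
(2) reduce the series chain K3, K4
(3) sum the parallel branches (K3*K4), K5
(4) close the feedback loop around [K1/(1+K1*K2)], ((K3*K4)+K5)
At step 2 the group reduced is series.

Answer: series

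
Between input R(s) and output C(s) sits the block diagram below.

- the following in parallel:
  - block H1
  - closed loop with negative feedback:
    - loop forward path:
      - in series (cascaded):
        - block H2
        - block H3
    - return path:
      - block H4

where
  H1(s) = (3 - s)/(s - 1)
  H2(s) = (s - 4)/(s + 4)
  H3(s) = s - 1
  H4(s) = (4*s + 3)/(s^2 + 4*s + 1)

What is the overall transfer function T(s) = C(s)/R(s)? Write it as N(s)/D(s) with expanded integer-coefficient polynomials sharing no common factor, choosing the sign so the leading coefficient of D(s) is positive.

1. series reduction of H2, H3: (s^2 - 5*s + 4)/(s + 4)
2. feedback reduction of (H2*H3), H4: (s^4 - s^3 - 15*s^2 + 11*s + 4)/(5*s^3 - 9*s^2 + 18*s + 16)
3. combine H1, [(H2*H3)/(1+(H2*H3)*H4)] in parallel, which is the overall transfer function T(s) = C(s)/R(s) in lowest terms

Answer: (s^5 - 7*s^4 + 10*s^3 - 19*s^2 + 31*s + 44)/(5*s^4 - 14*s^3 + 27*s^2 - 2*s - 16)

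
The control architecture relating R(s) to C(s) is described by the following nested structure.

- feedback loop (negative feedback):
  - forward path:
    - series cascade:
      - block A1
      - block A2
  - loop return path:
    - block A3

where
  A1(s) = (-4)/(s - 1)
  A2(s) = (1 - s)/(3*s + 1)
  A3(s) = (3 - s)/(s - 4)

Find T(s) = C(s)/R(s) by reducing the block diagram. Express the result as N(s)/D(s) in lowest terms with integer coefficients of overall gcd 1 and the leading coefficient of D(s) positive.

The answer is (4*s - 16)/(3*s^2 - 15*s + 8).

Reasoning:
(1) reduce the series chain A1, A2; result 4/(3*s + 1)
(2) close the feedback loop around (A1*A2), A3: this yields T(s), and no further normalization is needed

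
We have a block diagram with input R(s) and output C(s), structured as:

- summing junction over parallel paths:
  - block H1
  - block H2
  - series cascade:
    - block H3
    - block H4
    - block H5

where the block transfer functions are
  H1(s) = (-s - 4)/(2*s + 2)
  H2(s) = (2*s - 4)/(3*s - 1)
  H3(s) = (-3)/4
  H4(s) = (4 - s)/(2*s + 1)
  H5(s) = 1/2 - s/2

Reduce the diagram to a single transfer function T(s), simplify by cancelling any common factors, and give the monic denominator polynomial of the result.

First reduce the diagram to T(s).

Step 1. cascade H3, H4, H5 gives (-3*s^2 + 15*s - 12)/(16*s + 8)
Step 2. reduce the parallel group H1, H2, (H3*H4*H5) gives (-9*s^4 + 47*s^3 - 119*s^2 - 131*s - 4)/(48*s^3 + 56*s^2 - 8)
Step 2 gives the fully reduced T(s), with no common factor left to cancel. The denominator's leading coefficient is 48, so divide each of its coefficients by 48 to get the monic form.

Answer: s^3 + 7*s^2/6 - 1/6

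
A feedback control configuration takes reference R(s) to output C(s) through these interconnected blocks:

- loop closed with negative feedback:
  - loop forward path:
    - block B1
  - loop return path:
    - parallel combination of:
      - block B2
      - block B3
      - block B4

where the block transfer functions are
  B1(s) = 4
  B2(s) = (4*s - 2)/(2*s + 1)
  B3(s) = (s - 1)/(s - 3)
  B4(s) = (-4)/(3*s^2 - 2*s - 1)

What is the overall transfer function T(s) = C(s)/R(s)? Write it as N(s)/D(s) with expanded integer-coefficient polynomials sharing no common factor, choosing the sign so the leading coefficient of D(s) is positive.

First reduce the diagram to T(s).

(1) reduce the parallel group B2, B3, B4 -> (18*s^4 - 57*s^3 + 31*s^2 + 25*s + 7)/(6*s^4 - 19*s^3 - s^2 + 11*s + 3)
(2) close the feedback loop around B1, (B2+B3+B4), giving the overall T(s)

Answer: (24*s^4 - 76*s^3 - 4*s^2 + 44*s + 12)/(78*s^4 - 247*s^3 + 123*s^2 + 111*s + 31)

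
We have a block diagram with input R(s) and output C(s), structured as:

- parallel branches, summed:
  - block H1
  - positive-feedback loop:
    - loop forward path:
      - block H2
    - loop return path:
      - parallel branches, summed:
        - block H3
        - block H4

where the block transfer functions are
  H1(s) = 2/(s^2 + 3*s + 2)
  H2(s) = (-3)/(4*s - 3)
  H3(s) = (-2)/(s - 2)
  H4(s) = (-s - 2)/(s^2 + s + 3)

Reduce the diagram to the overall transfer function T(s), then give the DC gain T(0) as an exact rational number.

Reducing step by step:

Step 1 - reduce the parallel group H3, H4, giving (-3*s^2 - 2*s - 2)/(s^3 - s^2 + s - 6)
Step 2 - feedback reduction of H2, (H3+H4), giving (-3*s^3 + 3*s^2 - 3*s + 18)/(4*s^4 - 7*s^3 - 2*s^2 - 33*s + 12)
Step 3 - reduce the parallel group H1, [H2/(1-H2*(H3+H4))], giving (-3*s^5 + 2*s^4 - 14*s^3 + 11*s^2 - 18*s + 60)/(4*s^6 + 5*s^5 - 15*s^4 - 53*s^3 - 91*s^2 - 30*s + 24)
Step 3 gives the overall T(s). Then T(0) = 60/24 = 5/2.

Answer: 5/2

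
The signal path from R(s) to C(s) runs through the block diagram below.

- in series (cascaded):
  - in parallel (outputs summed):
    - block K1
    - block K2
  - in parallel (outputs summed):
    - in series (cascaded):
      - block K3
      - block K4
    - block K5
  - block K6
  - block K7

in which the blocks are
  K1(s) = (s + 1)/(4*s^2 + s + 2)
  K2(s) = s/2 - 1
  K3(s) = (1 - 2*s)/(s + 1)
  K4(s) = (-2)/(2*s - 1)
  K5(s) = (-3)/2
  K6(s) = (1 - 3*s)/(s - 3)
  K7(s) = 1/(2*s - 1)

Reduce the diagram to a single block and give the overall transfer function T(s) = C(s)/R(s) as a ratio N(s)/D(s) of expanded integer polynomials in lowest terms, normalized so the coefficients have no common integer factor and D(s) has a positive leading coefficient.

Step 1. add K1, K2 (parallel) -> (4*s^3 - 7*s^2 + 2*s - 2)/(8*s^2 + 2*s + 4)
Step 2. reduce the series chain K3, K4 -> 2/(s + 1)
Step 3. sum the parallel branches (K3*K4), K5 -> (1 - 3*s)/(2*s + 2)
Step 4. multiply (K1+K2), ((K3*K4)+K5), K6, K7 (series), giving the overall T(s)

Answer: (36*s^5 - 87*s^4 + 64*s^3 - 37*s^2 + 14*s - 2)/(32*s^5 - 72*s^4 - 68*s^3 - 8*s^2 - 20*s + 24)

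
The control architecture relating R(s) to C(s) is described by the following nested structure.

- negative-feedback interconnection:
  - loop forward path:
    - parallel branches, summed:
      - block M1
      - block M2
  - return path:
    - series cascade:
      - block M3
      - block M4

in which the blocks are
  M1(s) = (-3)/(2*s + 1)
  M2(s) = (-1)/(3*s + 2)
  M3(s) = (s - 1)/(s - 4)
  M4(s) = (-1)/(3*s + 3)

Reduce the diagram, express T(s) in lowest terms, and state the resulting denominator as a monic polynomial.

The answer is s^4 - 11*s^3/6 - 59*s^2/9 - 53*s/9 - 31/18.

Reasoning:
Step 1: add M1, M2 (parallel) = (-11*s - 7)/(6*s^2 + 7*s + 2)
Step 2: cascade M3, M4 = (1 - s)/(3*s^2 - 9*s - 12)
Step 3: feedback reduction of (M1+M2), (M3*M4) = (-33*s^3 + 78*s^2 + 195*s + 84)/(18*s^4 - 33*s^3 - 118*s^2 - 106*s - 31)
No further cancellation is possible in the step-3 result, so that is T(s). Its denominator becomes monic after dividing by the leading coefficient 18.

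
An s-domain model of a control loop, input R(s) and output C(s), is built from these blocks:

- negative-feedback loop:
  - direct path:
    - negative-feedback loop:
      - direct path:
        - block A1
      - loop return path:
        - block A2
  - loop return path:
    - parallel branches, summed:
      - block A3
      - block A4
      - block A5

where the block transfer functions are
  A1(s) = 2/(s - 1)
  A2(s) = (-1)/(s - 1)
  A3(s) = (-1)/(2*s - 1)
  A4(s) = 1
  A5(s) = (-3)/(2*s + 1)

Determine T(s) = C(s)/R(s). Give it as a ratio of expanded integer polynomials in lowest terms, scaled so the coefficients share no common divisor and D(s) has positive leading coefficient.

1. close the feedback loop around A1, A2 -> (2*s - 2)/(s^2 - 2*s - 1)
2. add A3, A4, A5 (parallel) -> (4*s^2 - 8*s + 1)/(4*s^2 - 1)
3. reduce the feedback loop with forward [A1/(1+A1*A2)] and return (A3+A4+A5) - this is the overall T(s), already in the required normalized form

Final answer: (8*s^3 - 8*s^2 - 2*s + 2)/(4*s^4 - 29*s^2 + 20*s - 1)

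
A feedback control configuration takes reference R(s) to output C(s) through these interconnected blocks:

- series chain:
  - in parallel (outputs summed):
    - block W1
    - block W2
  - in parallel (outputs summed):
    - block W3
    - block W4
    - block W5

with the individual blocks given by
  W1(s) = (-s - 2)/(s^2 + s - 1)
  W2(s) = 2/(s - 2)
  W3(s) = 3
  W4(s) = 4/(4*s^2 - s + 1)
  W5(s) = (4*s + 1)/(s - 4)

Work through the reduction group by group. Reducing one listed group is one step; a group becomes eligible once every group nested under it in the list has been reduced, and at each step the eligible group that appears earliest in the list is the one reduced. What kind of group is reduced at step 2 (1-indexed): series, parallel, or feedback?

Step 1. add W1, W2 (parallel)
Step 2. parallel reduction of W3, W4, W5
Step 3. series reduction of (W1+W2), (W3+W4+W5)
At step 2 the group reduced is parallel.

Answer: parallel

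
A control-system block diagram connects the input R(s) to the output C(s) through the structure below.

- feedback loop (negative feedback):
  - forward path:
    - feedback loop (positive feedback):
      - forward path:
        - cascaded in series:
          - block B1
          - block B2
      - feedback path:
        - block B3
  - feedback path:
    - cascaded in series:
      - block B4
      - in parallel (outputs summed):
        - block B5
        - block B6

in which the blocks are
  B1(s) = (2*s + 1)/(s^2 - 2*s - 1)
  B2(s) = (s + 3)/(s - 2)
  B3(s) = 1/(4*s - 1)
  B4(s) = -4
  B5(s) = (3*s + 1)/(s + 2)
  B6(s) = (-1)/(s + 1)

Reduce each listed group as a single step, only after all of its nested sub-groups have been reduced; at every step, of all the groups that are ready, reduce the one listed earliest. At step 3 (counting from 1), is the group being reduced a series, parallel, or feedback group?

Reducing step by step:

Step 1: series reduction of B1, B2
Step 2: apply the feedback formula to (B1*B2), B3
Step 3: reduce the parallel group B5, B6
Step 4: series reduction of B4, (B5+B6)
Step 5: apply the feedback formula to [(B1*B2)/(1-(B1*B2)*B3)], (B4*(B5+B6))
At step 3 the group reduced is parallel.

Answer: parallel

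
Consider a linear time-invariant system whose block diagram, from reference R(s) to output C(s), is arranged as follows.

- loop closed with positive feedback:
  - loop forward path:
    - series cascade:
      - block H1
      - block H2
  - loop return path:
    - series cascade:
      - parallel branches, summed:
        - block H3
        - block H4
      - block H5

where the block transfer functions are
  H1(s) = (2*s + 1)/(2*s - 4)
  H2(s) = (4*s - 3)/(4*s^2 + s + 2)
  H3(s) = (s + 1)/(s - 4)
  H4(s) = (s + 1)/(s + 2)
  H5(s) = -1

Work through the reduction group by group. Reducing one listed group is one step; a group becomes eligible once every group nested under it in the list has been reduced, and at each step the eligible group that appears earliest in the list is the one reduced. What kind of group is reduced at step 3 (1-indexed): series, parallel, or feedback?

Reducing step by step:

Step 1. cascade H1, H2
Step 2. sum the parallel branches H3, H4
Step 3. combine (H3+H4), H5 in series
Step 4. collapse the loop ((H1*H2) forward, ((H3+H4)*H5) return)
At step 3 the group reduced is series.

Answer: series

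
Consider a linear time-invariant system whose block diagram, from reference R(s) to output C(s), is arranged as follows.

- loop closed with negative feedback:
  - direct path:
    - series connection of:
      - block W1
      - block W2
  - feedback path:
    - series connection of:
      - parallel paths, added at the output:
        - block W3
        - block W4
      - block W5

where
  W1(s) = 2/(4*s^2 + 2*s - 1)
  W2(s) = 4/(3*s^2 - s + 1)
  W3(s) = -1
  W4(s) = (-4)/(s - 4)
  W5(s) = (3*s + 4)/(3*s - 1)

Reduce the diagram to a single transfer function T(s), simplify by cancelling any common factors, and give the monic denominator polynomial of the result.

Step 1. cascade W1, W2 = 8/(12*s^4 + 2*s^3 - s^2 + 3*s - 1)
Step 2. parallel reduction of W3, W4 = (-s)/(s - 4)
Step 3. reduce the series chain (W3+W4), W5 = (-3*s^2 - 4*s)/(3*s^2 - 13*s + 4)
Step 4. apply the feedback formula to (W1*W2), ((W3+W4)*W5) = (24*s^2 - 104*s + 32)/(36*s^6 - 150*s^5 + 19*s^4 + 30*s^3 - 70*s^2 - 7*s - 4)
No further cancellation is possible in the step-4 result, so that is T(s). Its denominator becomes monic after dividing by the leading coefficient 36.

Answer: s^6 - 25*s^5/6 + 19*s^4/36 + 5*s^3/6 - 35*s^2/18 - 7*s/36 - 1/9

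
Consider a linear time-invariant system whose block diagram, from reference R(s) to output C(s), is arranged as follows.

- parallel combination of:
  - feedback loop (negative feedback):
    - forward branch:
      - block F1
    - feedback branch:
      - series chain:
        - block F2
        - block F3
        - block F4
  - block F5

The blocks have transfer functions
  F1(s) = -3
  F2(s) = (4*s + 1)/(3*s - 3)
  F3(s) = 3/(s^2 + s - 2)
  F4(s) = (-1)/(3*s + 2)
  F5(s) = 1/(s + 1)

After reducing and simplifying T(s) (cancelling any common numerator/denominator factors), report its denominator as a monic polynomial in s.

First reduce the diagram to T(s).

(1) reduce the series chain F2, F3, F4 gives (-4*s - 1)/(3*s^4 + 2*s^3 - 9*s^2 + 4)
(2) close the feedback loop around F1, (F2*F3*F4) gives (-9*s^4 - 6*s^3 + 27*s^2 - 12)/(3*s^4 + 2*s^3 - 9*s^2 + 12*s + 7)
(3) parallel reduction of [F1/(1+F1*(F2*F3*F4))], F5 gives (-9*s^5 - 12*s^4 + 23*s^3 + 18*s^2 - 5)/(3*s^5 + 5*s^4 - 7*s^3 + 3*s^2 + 19*s + 7)
T(s) is the step-3 result (common factors already cancelled). Leading coefficient of the denominator: 3. Divide through by 3 for the monic polynomial.

Answer: s^5 + 5*s^4/3 - 7*s^3/3 + s^2 + 19*s/3 + 7/3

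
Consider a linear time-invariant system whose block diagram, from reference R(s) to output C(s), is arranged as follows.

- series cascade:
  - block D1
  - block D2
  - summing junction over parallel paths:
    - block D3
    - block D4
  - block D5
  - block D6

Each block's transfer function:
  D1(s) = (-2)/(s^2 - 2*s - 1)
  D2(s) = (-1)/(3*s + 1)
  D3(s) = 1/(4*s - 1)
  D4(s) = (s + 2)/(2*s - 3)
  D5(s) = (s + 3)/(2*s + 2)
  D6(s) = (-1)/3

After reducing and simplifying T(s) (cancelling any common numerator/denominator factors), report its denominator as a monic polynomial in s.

First reduce the diagram to T(s).

Step 1: parallel reduction of D3, D4 = (4*s^2 + 9*s - 5)/(8*s^2 - 14*s + 3)
Step 2: cascade D1, D2, (D3+D4), D5, D6 = (-4*s^3 - 21*s^2 - 22*s + 15)/(72*s^6 - 174*s^5 - 129*s^4 + 258*s^3 + 138*s^2 - 12*s - 9)
Step 2 gives the fully reduced T(s), with no common factor left to cancel. The denominator's leading coefficient is 72, so divide each of its coefficients by 72 to get the monic form.

Answer: s^6 - 29*s^5/12 - 43*s^4/24 + 43*s^3/12 + 23*s^2/12 - s/6 - 1/8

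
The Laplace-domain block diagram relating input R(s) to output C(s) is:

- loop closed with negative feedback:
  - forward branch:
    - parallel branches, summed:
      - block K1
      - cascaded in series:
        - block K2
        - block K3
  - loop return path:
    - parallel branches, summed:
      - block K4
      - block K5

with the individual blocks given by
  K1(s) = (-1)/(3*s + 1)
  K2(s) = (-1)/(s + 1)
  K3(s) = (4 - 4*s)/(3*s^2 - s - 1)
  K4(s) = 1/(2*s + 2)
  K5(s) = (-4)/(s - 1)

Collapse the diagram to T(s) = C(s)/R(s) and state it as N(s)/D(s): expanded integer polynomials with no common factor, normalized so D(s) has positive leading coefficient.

Answer: (-6*s^5 + 20*s^4 - 6*s^3 - 26*s^2 + 12*s + 6)/(18*s^6 + 18*s^5 - 5*s^4 - 71*s^3 - 42*s^2 + 85*s + 29)

Working:
(1) reduce the series chain K2, K3 = (4*s - 4)/(3*s^3 + 2*s^2 - 2*s - 1)
(2) combine K1, (K2*K3) in parallel = (-3*s^3 + 10*s^2 - 6*s - 3)/(9*s^4 + 9*s^3 - 4*s^2 - 5*s - 1)
(3) parallel reduction of K4, K5 = (-7*s - 9)/(2*s^2 - 2)
(4) apply the feedback formula to (K1+(K2*K3)), (K4+K5); the result is T(s) itself (integer coefficients, no common factor, positive leading denominator coefficient)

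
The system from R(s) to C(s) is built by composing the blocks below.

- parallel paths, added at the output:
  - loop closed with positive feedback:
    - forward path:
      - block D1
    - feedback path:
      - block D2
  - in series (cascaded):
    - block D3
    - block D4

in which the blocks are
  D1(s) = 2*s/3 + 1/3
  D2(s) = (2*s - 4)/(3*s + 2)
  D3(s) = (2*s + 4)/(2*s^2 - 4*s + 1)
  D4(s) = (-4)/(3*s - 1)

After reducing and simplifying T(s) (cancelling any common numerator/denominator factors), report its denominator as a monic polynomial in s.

Step 1 - collapse the loop (D1 forward, D2 return) -> (-6*s^2 - 7*s - 2)/(4*s^2 - 15*s - 10)
Step 2 - multiply D3, D4 (series) -> (-8*s - 16)/(6*s^3 - 14*s^2 + 7*s - 1)
Step 3 - sum the parallel branches [D1/(1-D1*D2)], (D3*D4) -> (-36*s^5 + 42*s^4 + 12*s^3 + 41*s^2 + 313*s + 162)/(24*s^5 - 146*s^4 + 178*s^3 + 31*s^2 - 55*s + 10)
No further cancellation is possible in the step-3 result, so that is T(s). Its denominator becomes monic after dividing by the leading coefficient 24.

Hence the answer: s^5 - 73*s^4/12 + 89*s^3/12 + 31*s^2/24 - 55*s/24 + 5/12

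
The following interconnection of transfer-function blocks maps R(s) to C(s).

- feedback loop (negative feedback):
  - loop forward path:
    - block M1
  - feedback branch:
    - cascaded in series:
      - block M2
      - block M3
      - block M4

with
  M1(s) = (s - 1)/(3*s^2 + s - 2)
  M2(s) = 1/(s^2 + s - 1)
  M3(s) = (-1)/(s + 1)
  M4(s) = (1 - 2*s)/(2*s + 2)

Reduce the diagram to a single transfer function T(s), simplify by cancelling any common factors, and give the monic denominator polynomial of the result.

Step 1. combine M2, M3, M4 in series gives (2*s - 1)/(2*s^4 + 6*s^3 + 4*s^2 - 2*s - 2)
Step 2. reduce the feedback loop with forward M1 and return (M2*M3*M4) gives (2*s^5 + 4*s^4 - 2*s^3 - 6*s^2 + 2)/(6*s^6 + 20*s^5 + 14*s^4 - 14*s^3 - 14*s^2 - s + 5)
The result of step 2 is T(s) in lowest terms. Its denominator has leading coefficient 6; dividing the denominator through by 6 makes it monic.

Final answer: s^6 + 10*s^5/3 + 7*s^4/3 - 7*s^3/3 - 7*s^2/3 - s/6 + 5/6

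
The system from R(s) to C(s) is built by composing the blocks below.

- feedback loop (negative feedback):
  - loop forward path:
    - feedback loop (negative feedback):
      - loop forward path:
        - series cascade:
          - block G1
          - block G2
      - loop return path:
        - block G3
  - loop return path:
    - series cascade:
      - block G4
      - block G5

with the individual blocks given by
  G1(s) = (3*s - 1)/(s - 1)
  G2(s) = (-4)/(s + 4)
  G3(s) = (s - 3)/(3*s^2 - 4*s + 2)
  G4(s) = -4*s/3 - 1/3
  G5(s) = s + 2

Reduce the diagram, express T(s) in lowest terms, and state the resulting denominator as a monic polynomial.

Step 1. combine G1, G2 in series; result (4 - 12*s)/(s^2 + 3*s - 4)
Step 2. reduce the feedback loop with forward (G1*G2) and return G3; result (-36*s^3 + 60*s^2 - 40*s + 8)/(3*s^4 + 5*s^3 - 34*s^2 + 62*s - 20)
Step 3. reduce the series chain G4, G5; result -4*s^2/3 - 3*s - 2/3
Step 4. close the feedback loop around [(G1*G2)/(1+(G1*G2)*G3)], (G4*G5); result (-108*s^3 + 180*s^2 - 120*s + 24)/(144*s^5 + 93*s^4 - 293*s^3 + 106*s^2 + 194*s - 76)
Step 4 gives the fully reduced T(s), with no common factor left to cancel. The denominator's leading coefficient is 144, so divide each of its coefficients by 144 to get the monic form.

Therefore the answer is s^5 + 31*s^4/48 - 293*s^3/144 + 53*s^2/72 + 97*s/72 - 19/36.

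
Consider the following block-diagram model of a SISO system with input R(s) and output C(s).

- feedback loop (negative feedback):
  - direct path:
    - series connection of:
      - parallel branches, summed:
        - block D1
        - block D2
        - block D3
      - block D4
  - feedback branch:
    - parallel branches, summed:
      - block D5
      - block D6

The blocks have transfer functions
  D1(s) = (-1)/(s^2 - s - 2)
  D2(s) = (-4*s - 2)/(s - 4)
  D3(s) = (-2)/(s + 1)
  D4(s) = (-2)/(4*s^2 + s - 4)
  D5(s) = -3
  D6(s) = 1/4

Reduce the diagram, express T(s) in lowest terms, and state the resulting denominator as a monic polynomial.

Reducing step by step:

Step 1 - sum the parallel branches D1, D2, D3 = (-4*s^3 + 21*s - 8)/(s^3 - 5*s^2 + 2*s + 8)
Step 2 - cascade (D1+D2+D3), D4 = (8*s^3 - 42*s + 16)/(4*s^5 - 19*s^4 - s^3 + 54*s^2 - 32)
Step 3 - parallel reduction of D5, D6 = (-11)/4
Step 4 - close the feedback loop around ((D1+D2+D3)*D4), (D5+D6) = (16*s^3 - 84*s + 32)/(8*s^5 - 38*s^4 - 46*s^3 + 108*s^2 + 231*s - 152)
The result of step 4 is T(s) in lowest terms. Its denominator has leading coefficient 8; dividing the denominator through by 8 makes it monic.

Answer: s^5 - 19*s^4/4 - 23*s^3/4 + 27*s^2/2 + 231*s/8 - 19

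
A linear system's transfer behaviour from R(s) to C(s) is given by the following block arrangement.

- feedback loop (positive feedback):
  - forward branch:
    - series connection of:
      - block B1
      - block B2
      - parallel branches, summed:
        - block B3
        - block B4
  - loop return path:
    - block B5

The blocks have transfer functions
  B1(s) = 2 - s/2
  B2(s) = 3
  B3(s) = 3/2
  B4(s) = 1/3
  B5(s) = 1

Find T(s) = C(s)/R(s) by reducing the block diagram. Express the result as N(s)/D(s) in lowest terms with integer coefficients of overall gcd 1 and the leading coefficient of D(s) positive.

(1) reduce the parallel group B3, B4 = 11/6
(2) cascade B1, B2, (B3+B4) = 11 - 11*s/4
(3) reduce the feedback loop with forward (B1*B2*(B3+B4)) and return B5; the result is T(s) itself (integer coefficients, no common factor, positive leading denominator coefficient)

Hence the answer: (44 - 11*s)/(11*s - 40)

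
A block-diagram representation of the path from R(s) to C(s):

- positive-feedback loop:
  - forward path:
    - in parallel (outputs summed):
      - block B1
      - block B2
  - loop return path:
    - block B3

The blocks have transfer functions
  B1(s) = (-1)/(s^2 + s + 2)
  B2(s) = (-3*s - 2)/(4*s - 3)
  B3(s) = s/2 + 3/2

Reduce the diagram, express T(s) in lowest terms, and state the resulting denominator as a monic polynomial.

(1) add B1, B2 (parallel) -> (-3*s^3 - 5*s^2 - 12*s - 1)/(4*s^3 + s^2 + 5*s - 6)
(2) apply the feedback formula to (B1+B2), B3 -> (-6*s^3 - 10*s^2 - 24*s - 2)/(3*s^4 + 22*s^3 + 29*s^2 + 47*s - 9)
T(s) is the step-2 result (common factors already cancelled). Leading coefficient of the denominator: 3. Divide through by 3 for the monic polynomial.

Answer: s^4 + 22*s^3/3 + 29*s^2/3 + 47*s/3 - 3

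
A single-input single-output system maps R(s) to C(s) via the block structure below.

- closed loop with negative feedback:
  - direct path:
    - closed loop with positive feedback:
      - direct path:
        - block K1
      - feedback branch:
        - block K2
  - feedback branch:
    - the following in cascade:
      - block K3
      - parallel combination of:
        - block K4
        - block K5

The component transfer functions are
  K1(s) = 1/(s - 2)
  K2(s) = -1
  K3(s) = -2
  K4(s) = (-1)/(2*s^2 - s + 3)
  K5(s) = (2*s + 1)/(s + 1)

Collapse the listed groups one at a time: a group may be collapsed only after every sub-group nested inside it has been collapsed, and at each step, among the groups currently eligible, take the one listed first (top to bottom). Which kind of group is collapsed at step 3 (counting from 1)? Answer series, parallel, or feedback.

Reducing step by step:

Step 1: reduce the feedback loop with forward K1 and return K2
Step 2: add K4, K5 (parallel)
Step 3: reduce the series chain K3, (K4+K5)
Step 4: collapse the loop ([K1/(1-K1*K2)] forward, (K3*(K4+K5)) return)
So the answer for step 3 is series.

Answer: series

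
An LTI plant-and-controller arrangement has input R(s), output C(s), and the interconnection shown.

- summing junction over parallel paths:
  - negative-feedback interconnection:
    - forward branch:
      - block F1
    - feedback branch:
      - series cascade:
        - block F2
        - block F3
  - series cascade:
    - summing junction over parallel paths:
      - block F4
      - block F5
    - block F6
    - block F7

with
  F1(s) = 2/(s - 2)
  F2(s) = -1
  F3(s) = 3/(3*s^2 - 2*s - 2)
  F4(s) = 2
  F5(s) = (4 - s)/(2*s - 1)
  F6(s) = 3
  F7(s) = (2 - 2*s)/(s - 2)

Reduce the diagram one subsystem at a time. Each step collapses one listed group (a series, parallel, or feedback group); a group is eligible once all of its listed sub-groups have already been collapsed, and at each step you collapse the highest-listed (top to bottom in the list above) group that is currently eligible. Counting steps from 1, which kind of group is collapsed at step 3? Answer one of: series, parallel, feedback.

1. series reduction of F2, F3
2. apply the feedback formula to F1, (F2*F3)
3. parallel reduction of F4, F5
4. series reduction of (F4+F5), F6, F7
5. sum the parallel branches [F1/(1+F1*(F2*F3))], ((F4+F5)*F6*F7)
So the answer for step 3 is parallel.

Answer: parallel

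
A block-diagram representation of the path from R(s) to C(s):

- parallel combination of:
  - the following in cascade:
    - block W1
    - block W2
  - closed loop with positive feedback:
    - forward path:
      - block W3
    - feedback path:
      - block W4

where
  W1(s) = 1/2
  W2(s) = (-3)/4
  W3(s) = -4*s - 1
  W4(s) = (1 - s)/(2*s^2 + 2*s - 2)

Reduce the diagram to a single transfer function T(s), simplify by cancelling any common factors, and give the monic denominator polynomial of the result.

First reduce the diagram to T(s).

Step 1 - multiply W1, W2 (series), giving (-3)/8
Step 2 - collapse the loop (W3 forward, W4 return), giving (8*s^3 + 10*s^2 - 6*s - 2)/(2*s^2 - 5*s + 1)
Step 3 - add (W1*W2), [W3/(1-W3*W4)] (parallel), giving (64*s^3 + 74*s^2 - 33*s - 19)/(16*s^2 - 40*s + 8)
T(s) is the step-3 result (common factors already cancelled). Leading coefficient of the denominator: 16. Divide through by 16 for the monic polynomial.

Answer: s^2 - 5*s/2 + 1/2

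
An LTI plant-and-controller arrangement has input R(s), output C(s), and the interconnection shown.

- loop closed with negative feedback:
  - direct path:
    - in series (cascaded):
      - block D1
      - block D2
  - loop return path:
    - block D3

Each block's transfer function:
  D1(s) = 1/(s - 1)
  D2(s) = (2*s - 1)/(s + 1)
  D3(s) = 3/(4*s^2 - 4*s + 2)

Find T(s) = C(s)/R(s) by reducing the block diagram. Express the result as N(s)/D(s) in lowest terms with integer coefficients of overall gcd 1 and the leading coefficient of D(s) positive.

Reducing step by step:

[1] multiply D1, D2 (series) -> (2*s - 1)/(s^2 - 1)
[2] feedback reduction of (D1*D2), D3; the result is T(s) itself (integer coefficients, no common factor, positive leading denominator coefficient)

Answer: (8*s^3 - 12*s^2 + 8*s - 2)/(4*s^4 - 4*s^3 - 2*s^2 + 10*s - 5)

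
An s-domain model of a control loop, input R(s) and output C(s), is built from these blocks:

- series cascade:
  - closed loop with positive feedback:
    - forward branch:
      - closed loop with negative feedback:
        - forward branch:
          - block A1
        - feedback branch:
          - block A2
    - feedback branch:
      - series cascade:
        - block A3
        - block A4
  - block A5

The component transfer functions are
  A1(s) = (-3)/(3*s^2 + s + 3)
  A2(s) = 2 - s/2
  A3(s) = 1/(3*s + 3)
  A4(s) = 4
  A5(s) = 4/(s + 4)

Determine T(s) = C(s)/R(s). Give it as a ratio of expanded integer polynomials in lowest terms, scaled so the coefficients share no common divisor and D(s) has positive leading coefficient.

[1] feedback reduction of A1, A2 = (-6)/(6*s^2 + 5*s - 6)
[2] reduce the series chain A3, A4 = 4/(3*s + 3)
[3] collapse the loop ([A1/(1+A1*A2)] forward, (A3*A4) return) = (-6*s - 6)/(6*s^3 + 11*s^2 - s + 2)
[4] multiply [[A1/(1+A1*A2)]/(1-[A1/(1+A1*A2)]*(A3*A4))], A5 (series), which is the overall transfer function T(s) = C(s)/R(s) in lowest terms

Final answer: (-24*s - 24)/(6*s^4 + 35*s^3 + 43*s^2 - 2*s + 8)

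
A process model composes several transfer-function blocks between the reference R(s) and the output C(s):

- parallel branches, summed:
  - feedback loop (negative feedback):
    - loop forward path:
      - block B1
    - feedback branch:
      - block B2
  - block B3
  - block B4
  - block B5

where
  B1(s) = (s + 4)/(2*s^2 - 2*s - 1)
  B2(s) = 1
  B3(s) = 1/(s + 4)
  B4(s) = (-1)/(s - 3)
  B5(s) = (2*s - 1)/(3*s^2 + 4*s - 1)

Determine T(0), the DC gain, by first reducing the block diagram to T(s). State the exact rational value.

The answer is 35/12.

Reasoning:
Step 1. reduce the feedback loop with forward B1 and return B2 gives (s + 4)/(2*s^2 - s + 3)
Step 2. combine [B1/(1+B1*B2)], B3, B4, B5 in parallel gives (7*s^5 - 23*s^4 - 85*s^3 - 150*s^2 - 362*s + 105)/(6*s^6 + 11*s^5 - 64*s^4 - 44*s^3 - 26*s^2 - 159*s + 36)
That last expression is T(s); at s = 0 only the constant terms survive, so T(0) = 105/36 = 35/12.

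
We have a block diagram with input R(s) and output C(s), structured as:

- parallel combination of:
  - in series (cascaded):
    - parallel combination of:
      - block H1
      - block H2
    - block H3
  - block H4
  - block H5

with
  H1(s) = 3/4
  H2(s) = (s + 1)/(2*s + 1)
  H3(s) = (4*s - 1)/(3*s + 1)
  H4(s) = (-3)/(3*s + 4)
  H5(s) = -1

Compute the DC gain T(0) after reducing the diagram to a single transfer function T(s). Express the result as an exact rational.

Step 1: parallel reduction of H1, H2 = (10*s + 7)/(8*s + 4)
Step 2: cascade (H1+H2), H3 = (40*s^2 + 18*s - 7)/(24*s^2 + 20*s + 4)
Step 3: reduce the parallel group ((H1+H2)*H3), H4, H5 = (48*s^3 - 14*s^2 - 101*s - 56)/(72*s^3 + 156*s^2 + 92*s + 16)
DC gain: substitute s = 0 into T(s) from step 3: T(0) = -56/16 = -7/2.

Answer: -7/2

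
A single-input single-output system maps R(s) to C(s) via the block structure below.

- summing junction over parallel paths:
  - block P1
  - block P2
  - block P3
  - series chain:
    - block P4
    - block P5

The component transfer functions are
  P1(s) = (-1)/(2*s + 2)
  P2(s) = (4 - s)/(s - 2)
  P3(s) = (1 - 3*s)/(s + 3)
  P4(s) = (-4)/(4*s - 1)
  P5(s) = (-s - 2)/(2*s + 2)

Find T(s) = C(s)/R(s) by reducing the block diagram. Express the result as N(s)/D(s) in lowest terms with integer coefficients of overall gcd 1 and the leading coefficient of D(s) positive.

Step 1: reduce the series chain P4, P5 = (2*s + 4)/(4*s^2 + 3*s - 1)
Step 2: add P1, P2, P3, (P4*P5) (parallel), which is the overall transfer function T(s) = C(s)/R(s) in lowest terms

Hence the answer: (-32*s^4 + 40*s^3 + 145*s^2 + 53*s - 74)/(8*s^4 + 14*s^3 - 44*s^2 - 38*s + 12)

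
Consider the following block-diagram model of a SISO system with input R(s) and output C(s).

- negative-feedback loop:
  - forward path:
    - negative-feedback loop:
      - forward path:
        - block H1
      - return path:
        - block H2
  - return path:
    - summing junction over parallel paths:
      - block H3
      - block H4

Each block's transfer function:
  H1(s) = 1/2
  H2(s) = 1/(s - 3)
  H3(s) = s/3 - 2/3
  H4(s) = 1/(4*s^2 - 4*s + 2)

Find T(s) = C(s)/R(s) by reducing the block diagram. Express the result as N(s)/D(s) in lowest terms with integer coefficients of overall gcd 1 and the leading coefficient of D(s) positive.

Reducing step by step:

Step 1: feedback reduction of H1, H2 gives (s - 3)/(2*s - 5)
Step 2: parallel reduction of H3, H4 gives (4*s^3 - 12*s^2 + 10*s - 1)/(12*s^2 - 12*s + 6)
Step 3: reduce the feedback loop with forward [H1/(1+H1*H2)] and return (H3+H4), giving the overall T(s)

Answer: (12*s^3 - 48*s^2 + 42*s - 18)/(4*s^4 - 38*s^2 + 41*s - 27)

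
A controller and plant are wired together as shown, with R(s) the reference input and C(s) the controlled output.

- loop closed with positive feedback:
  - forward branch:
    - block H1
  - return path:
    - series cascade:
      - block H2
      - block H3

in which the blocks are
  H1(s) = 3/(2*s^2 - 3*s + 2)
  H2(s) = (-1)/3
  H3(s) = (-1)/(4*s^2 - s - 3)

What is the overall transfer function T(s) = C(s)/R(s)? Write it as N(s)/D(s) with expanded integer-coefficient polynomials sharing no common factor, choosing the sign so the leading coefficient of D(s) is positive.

Answer: (12*s^2 - 3*s - 9)/(8*s^4 - 14*s^3 + 5*s^2 + 7*s - 7)

Working:
Step 1. series reduction of H2, H3; result 1/(12*s^2 - 3*s - 9)
Step 2. feedback reduction of H1, (H2*H3), giving the overall T(s)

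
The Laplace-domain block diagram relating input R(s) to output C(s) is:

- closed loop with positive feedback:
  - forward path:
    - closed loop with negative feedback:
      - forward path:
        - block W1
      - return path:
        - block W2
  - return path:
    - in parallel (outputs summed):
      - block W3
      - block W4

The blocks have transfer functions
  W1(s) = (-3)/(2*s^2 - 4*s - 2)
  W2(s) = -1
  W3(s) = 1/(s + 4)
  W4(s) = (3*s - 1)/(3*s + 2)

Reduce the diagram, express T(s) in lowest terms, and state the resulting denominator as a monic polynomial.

Reducing step by step:

Step 1: feedback reduction of W1, W2 gives (-3)/(2*s^2 - 4*s + 1)
Step 2: sum the parallel branches W3, W4 gives (3*s^2 + 14*s - 2)/(3*s^2 + 14*s + 8)
Step 3: close the feedback loop around [W1/(1+W1*W2)], (W3+W4) gives (-9*s^2 - 42*s - 24)/(6*s^4 + 16*s^3 - 28*s^2 + 24*s + 2)
T(s) is the step-3 result (common factors already cancelled). Leading coefficient of the denominator: 6. Divide through by 6 for the monic polynomial.

Answer: s^4 + 8*s^3/3 - 14*s^2/3 + 4*s + 1/3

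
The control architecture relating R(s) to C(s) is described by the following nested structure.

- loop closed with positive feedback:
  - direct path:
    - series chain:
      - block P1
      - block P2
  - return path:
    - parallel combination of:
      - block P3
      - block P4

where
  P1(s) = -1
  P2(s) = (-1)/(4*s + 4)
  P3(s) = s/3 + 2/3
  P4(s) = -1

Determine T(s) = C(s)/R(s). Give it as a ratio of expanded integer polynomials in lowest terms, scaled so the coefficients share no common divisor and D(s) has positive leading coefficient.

Answer: 3/(11*s + 13)

Working:
1. series reduction of P1, P2 gives 1/(4*s + 4)
2. add P3, P4 (parallel) gives s/3 - 1/3
3. apply the feedback formula to (P1*P2), (P3+P4), giving the overall T(s)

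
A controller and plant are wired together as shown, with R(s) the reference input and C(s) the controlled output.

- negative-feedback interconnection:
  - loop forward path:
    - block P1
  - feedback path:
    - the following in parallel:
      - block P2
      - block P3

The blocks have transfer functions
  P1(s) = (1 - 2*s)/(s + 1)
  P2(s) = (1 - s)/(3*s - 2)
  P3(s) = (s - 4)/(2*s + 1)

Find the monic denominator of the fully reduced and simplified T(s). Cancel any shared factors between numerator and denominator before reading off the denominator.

The answer is s^3 + 8*s^2 - 17*s/2 + 7/4.

Reasoning:
[1] reduce the parallel group P2, P3: (s^2 - 13*s + 9)/(6*s^2 - s - 2)
[2] close the feedback loop around P1, (P2+P3): (-12*s^3 + 8*s^2 + 3*s - 2)/(4*s^3 + 32*s^2 - 34*s + 7)
The result of step 2 is T(s) in lowest terms. Its denominator has leading coefficient 4; dividing the denominator through by 4 makes it monic.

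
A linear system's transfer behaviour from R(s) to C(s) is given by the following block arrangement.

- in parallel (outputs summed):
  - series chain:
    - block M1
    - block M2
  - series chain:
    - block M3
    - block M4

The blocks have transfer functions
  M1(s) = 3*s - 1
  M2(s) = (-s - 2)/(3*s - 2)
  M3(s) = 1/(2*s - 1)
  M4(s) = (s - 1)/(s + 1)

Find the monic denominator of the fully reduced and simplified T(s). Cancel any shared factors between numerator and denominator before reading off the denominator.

(1) reduce the series chain M1, M2: (-3*s^2 - 5*s + 2)/(3*s - 2)
(2) cascade M3, M4: (s - 1)/(2*s^2 + s - 1)
(3) reduce the parallel group (M1*M2), (M3*M4): (-6*s^4 - 13*s^3 + 5*s^2 + 2*s)/(6*s^3 - s^2 - 5*s + 2)
That last expression is T(s), already simplified. Scaling its denominator by 1/6 (the reciprocal of the leading coefficient) yields the monic denominator.

Final answer: s^3 - s^2/6 - 5*s/6 + 1/3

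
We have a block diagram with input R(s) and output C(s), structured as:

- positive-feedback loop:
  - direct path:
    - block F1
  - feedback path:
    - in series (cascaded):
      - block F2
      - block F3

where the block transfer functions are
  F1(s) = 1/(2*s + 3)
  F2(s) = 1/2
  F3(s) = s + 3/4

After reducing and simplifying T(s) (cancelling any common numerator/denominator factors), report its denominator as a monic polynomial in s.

Answer: s + 7/4

Working:
Step 1. series reduction of F2, F3, giving s/2 + 3/8
Step 2. collapse the loop (F1 forward, (F2*F3) return), giving 8/(12*s + 21)
No further cancellation is possible in the step-2 result, so that is T(s). Its denominator becomes monic after dividing by the leading coefficient 12.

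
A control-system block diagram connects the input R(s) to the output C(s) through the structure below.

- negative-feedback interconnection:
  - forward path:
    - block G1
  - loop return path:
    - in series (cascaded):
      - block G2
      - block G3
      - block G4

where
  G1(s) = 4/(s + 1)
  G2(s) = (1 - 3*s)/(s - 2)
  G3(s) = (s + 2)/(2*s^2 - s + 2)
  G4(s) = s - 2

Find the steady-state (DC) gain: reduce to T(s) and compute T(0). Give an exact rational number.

Step 1. cascade G2, G3, G4: (-3*s^2 - 5*s + 2)/(2*s^2 - s + 2)
Step 2. close the feedback loop around G1, (G2*G3*G4): (8*s^2 - 4*s + 8)/(2*s^3 - 11*s^2 - 19*s + 10)
The step-2 result is T(s). Setting s = 0: T(0) = 8/10 = 4/5.

Answer: 4/5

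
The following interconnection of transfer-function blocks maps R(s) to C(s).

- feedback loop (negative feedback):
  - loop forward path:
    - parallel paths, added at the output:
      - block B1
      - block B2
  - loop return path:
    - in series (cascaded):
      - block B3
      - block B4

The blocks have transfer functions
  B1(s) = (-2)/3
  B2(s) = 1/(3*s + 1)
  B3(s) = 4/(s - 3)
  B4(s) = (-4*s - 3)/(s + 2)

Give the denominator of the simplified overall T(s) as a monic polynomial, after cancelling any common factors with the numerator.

Step 1 - reduce the parallel group B1, B2 gives (1 - 6*s)/(9*s + 3)
Step 2 - cascade B3, B4 gives (-16*s - 12)/(s^2 - s - 6)
Step 3 - collapse the loop ((B1+B2) forward, (B3*B4) return) gives (-6*s^3 + 7*s^2 + 35*s - 6)/(9*s^3 + 90*s^2 - s - 30)
T(s) is the step-3 result (common factors already cancelled). Leading coefficient of the denominator: 9. Divide through by 9 for the monic polynomial.

Final answer: s^3 + 10*s^2 - s/9 - 10/3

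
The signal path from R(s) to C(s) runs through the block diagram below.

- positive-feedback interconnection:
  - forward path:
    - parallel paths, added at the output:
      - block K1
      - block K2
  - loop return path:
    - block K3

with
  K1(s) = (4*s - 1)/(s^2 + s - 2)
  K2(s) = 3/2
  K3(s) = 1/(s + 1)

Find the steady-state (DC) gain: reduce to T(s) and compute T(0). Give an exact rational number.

Reducing step by step:

(1) reduce the parallel group K1, K2: (3*s^2 + 11*s - 8)/(2*s^2 + 2*s - 4)
(2) reduce the feedback loop with forward (K1+K2) and return K3: (3*s^3 + 14*s^2 + 3*s - 8)/(2*s^3 + s^2 - 13*s + 4)
DC gain: substitute s = 0 into T(s) from step 2: T(0) = -8/4 = -2.

Answer: -2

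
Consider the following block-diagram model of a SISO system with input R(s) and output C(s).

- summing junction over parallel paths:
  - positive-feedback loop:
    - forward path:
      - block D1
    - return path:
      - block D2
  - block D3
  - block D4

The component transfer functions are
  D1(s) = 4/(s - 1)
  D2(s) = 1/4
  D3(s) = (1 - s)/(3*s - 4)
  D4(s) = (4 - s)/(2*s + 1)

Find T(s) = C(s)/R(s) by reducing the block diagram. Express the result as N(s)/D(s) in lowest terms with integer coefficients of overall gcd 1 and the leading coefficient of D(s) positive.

Step 1: feedback reduction of D1, D2: 4/(s - 2)
Step 2: parallel reduction of [D1/(1-D1*D2)], D3, D4, which is the overall transfer function T(s) = C(s)/R(s) in lowest terms

Therefore the answer is (-5*s^3 + 51*s^2 - 69*s + 14)/(6*s^3 - 17*s^2 + 6*s + 8).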